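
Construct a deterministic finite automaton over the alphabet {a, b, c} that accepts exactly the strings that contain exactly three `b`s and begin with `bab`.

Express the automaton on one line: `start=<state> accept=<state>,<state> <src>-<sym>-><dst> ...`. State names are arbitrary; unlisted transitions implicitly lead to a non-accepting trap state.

Build one automaton per condition and run them in lockstep. One (5 states) tracks the count of `b`s, saturating at 4; the other (5 states) tracks whether the input so far still matches the prefix `bab`. Each combined state is a pair, one component from each; accept when both components accept. After merging equivalent states the machine shrinks.
With 6 states:
        a   b   c  
>  s0   s1  s2  s1 
   s1   s1  s1  s1 
   s2   s3  s1  s1 
   s3   s1  s4  s1 
   s4   s4  s5  s4 
 * s5   s5  s1  s5 
(> = start, * = accepting)

start=s0 accept=s5 s0-a->s1 s0-b->s2 s0-c->s1 s1-a->s1 s1-b->s1 s1-c->s1 s2-a->s3 s2-b->s1 s2-c->s1 s3-a->s1 s3-b->s4 s3-c->s1 s4-a->s4 s4-b->s5 s4-c->s4 s5-a->s5 s5-b->s1 s5-c->s5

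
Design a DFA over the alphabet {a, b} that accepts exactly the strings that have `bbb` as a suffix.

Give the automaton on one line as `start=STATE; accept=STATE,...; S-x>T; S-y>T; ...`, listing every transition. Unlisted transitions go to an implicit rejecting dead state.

start=s0; accept=s3; s0-a>s0; s0-b>s1; s1-a>s0; s1-b>s2; s2-a>s0; s2-b>s3; s3-a>s0; s3-b>s3

Remember how much of `bbb` the current input suffix matches. State s0 means no match yet; s1 means the last symbol is `b`; s2 means the last 2 symbols are `bb`; s3 means the last 3 symbols are `bbb`. Only s3 accepts. On a mismatch, fall back to the longest proper suffix that is still a prefix of `bbb`.
4 states suffice.
        a   b  
>  s0   s0  s1 
   s1   s0  s2 
   s2   s0  s3 
 * s3   s0  s3 
(> = start, * = accepting)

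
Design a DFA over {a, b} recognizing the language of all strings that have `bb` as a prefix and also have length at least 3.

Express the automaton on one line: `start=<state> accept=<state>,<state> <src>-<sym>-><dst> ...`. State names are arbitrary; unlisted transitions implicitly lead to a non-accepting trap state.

start=S0 accept=S6,S8 S0-a->S1 S0-b->S2 S1-a->S3 S1-b->S3 S2-a->S3 S2-b->S4 S3-a->S5 S3-b->S5 S4-a->S6 S4-b->S6 S5-a->S7 S5-b->S7 S6-a->S8 S6-b->S8 S7-a->S7 S7-b->S7 S8-a->S8 S8-b->S8

Run two small machines in parallel and take their product. One (4 states) tracks whether the input so far still matches the prefix `bb`; the other (5 states) tracks the input length, saturating at 4. Each combined state is a pair, one component from each; accept when both components accept.
With 9 states:
        a   b  
>  S0   S1  S2 
   S1   S3  S3 
   S2   S3  S4 
   S3   S5  S5 
   S4   S6  S6 
   S5   S7  S7 
 * S6   S8  S8 
   S7   S7  S7 
 * S8   S8  S8 
(> = start, * = accepting)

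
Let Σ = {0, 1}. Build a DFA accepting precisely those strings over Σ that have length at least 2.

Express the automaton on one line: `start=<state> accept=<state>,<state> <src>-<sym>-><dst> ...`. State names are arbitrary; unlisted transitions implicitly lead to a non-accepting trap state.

Count input length up to 3: every symbol moves from s0 toward s3, which means 'more than 2' and absorbs. Accept from {s2, s3}.
        0   1  
>  s0   s1  s1 
   s1   s2  s2 
 * s2   s3  s3 
 * s3   s3  s3 
(> = start, * = accepting)

start=s0 accept=s2,s3 s0-0->s1 s0-1->s1 s1-0->s2 s1-1->s2 s2-0->s3 s2-1->s3 s3-0->s3 s3-1->s3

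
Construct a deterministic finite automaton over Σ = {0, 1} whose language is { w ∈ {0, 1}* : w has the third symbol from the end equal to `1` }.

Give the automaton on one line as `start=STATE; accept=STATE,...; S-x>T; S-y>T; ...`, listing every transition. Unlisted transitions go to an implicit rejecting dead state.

Because acceptance depends on a position counted from the end, the machine has to buffer the most recent 3 symbols. Make each state the string of the last up-to-3 symbols read; on input `x` shift the window left and append `x`. Accept when the buffered window has length 3 and begins with `1`.
15 states suffice.
          0    1  
>  s0     s1   s2 
   s1     s3   s4 
   s2     s5   s6 
   s3     s7   s8 
   s4     s9  s10 
   s5    s11  s12 
   s6    s13  s14 
   s7     s7   s8 
   s8     s9  s10 
   s9    s11  s12 
   s10   s13  s14 
 * s11    s7   s8 
 * s12    s9  s10 
 * s13   s11  s12 
 * s14   s13  s14 
(> = start, * = accepting)

start=s0; accept=s11,s12,s13,s14; s0-0>s1; s0-1>s2; s1-0>s3; s1-1>s4; s2-0>s5; s2-1>s6; s3-0>s7; s3-1>s8; s4-0>s9; s4-1>s10; s5-0>s11; s5-1>s12; s6-0>s13; s6-1>s14; s7-0>s7; s7-1>s8; s8-0>s9; s8-1>s10; s9-0>s11; s9-1>s12; s10-0>s13; s10-1>s14; s11-0>s7; s11-1>s8; s12-0>s9; s12-1>s10; s13-0>s11; s13-1>s12; s14-0>s13; s14-1>s14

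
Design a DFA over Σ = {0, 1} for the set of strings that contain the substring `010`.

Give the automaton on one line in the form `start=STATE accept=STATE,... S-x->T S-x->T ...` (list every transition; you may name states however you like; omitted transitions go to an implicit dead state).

States A..C record the length of the longest prefix of `010` that matches the current input suffix. Reaching D means `010` has been seen, and we stay there forever. Accept from D.
4 states suffice.
       0  1 
>  A   B  A 
   B   B  C 
   C   D  A 
 * D   D  D 
(> = start, * = accepting)

start=A accept=D A-0->B A-1->A B-0->B B-1->C C-0->D C-1->A D-0->D D-1->D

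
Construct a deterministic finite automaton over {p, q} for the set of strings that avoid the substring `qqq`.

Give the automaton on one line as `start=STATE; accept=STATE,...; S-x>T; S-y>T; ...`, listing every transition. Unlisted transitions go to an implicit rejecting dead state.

start=s0; accept=s0,s1,s2; s0-p>s0; s0-q>s1; s1-p>s0; s1-q>s2; s2-p>s0; s2-q>s3; s3-p>s3; s3-q>s3

This is the complement of 'contains `qqq`'. Use the same substring-matching states — s0 through s3 holding how much of `qqq` has just been matched — but flip the accepting set: everything except the trap s3 accepts.
With 4 states:
        p   q  
>* s0   s0  s1 
 * s1   s0  s2 
 * s2   s0  s3 
   s3   s3  s3 
(> = start, * = accepting)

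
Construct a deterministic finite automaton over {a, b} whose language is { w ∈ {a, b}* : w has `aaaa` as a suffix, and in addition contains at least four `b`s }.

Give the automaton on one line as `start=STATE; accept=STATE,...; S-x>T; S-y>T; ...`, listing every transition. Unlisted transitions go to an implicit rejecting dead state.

Handle the two conditions separately and then intersect. One (5 states) tracks how much of the suffix `aaaa` has currently been matched; the other (6 states) tracks the count of `b`s, saturating at 5. Each combined state is a pair, one component from each; accept when both components accept. After merging equivalent states the machine shrinks.
A 9-state machine:
        a   b  
>  q0   q0  q1 
   q1   q1  q2 
   q2   q2  q3 
   q3   q3  q4 
   q4   q5  q4 
   q5   q6  q4 
   q6   q7  q4 
   q7   q8  q4 
 * q8   q8  q4 
(> = start, * = accepting)

start=q0; accept=q8; q0-a>q0; q0-b>q1; q1-a>q1; q1-b>q2; q2-a>q2; q2-b>q3; q3-a>q3; q3-b>q4; q4-a>q5; q4-b>q4; q5-a>q6; q5-b>q4; q6-a>q7; q6-b>q4; q7-a>q8; q7-b>q4; q8-a>q8; q8-b>q4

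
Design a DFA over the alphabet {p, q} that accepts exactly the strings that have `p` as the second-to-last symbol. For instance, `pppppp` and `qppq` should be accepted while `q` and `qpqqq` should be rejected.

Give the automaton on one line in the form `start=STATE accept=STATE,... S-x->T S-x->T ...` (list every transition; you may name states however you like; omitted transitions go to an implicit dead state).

A DFA must remember the last 2 symbols (since which symbol is second-to-last isn't known until the input ends). Use one state per possible window of the last ≤2 symbols; accept from those whose window starts with `p`.
        p   q  
>  s0   s1  s2 
   s1   s3  s4 
   s2   s5  s6 
 * s3   s3  s4 
 * s4   s5  s6 
   s5   s3  s4 
   s6   s5  s6 
(> = start, * = accepting)

start=s0 accept=s3,s4 s0-p->s1 s0-q->s2 s1-p->s3 s1-q->s4 s2-p->s5 s2-q->s6 s3-p->s3 s3-q->s4 s4-p->s5 s4-q->s6 s5-p->s3 s5-q->s4 s6-p->s5 s6-q->s6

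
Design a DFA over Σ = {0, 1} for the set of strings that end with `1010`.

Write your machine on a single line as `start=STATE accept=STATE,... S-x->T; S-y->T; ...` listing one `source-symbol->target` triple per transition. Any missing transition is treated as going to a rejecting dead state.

Let each state record the length of the longest suffix of the input read so far that is also a prefix of `1010`. S1 means the last symbol is `1`; S2 means the last 2 symbols are `10`; S3 means the last 3 symbols are `101`; S4 means the last 4 symbols are `1010`. Accept only at S4, where the string currently ends in `1010`.
With 5 states:
        0   1  
>  S0   S0  S1 
   S1   S2  S1 
   S2   S0  S3 
   S3   S4  S1 
 * S4   S0  S3 
(> = start, * = accepting)

start=S0; accept=S4; S0-0->S0; S0-1->S1; S1-0->S2; S1-1->S1; S2-0->S0; S2-1->S3; S3-0->S4; S3-1->S1; S4-0->S0; S4-1->S3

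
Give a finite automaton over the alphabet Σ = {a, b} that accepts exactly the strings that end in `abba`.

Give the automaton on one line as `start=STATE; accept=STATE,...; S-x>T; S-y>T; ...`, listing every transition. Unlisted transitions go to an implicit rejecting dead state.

Let each state record the length of the longest suffix of the input read so far that is also a prefix of `abba`. q1 means the last symbol is `a`; q2 means the last 2 symbols are `ab`; q3 means the last 3 symbols are `abb`; q4 means the last 4 symbols are `abba`. Accept only at q4, where the string currently ends in `abba`.
A 5-state machine:
        a   b  
>  q0   q1  q0 
   q1   q1  q2 
   q2   q1  q3 
   q3   q4  q0 
 * q4   q1  q2 
(> = start, * = accepting)

start=q0; accept=q4; q0-a>q1; q0-b>q0; q1-a>q1; q1-b>q2; q2-a>q1; q2-b>q3; q3-a>q4; q3-b>q0; q4-a>q1; q4-b>q2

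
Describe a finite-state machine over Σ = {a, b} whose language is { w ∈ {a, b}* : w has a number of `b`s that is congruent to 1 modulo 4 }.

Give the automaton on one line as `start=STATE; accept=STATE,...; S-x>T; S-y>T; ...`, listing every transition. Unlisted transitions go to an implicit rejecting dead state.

The only thing that matters is how many `b`s have appeared, reduced mod 4. Use one state per residue: s0 for 0, …, s3 for 3. Reading `b` moves to the next residue; anything else stays put. s1 is accepting.
4 states suffice.
        a   b  
>  s0   s0  s1 
 * s1   s1  s2 
   s2   s2  s3 
   s3   s3  s0 
(> = start, * = accepting)

start=s0; accept=s1; s0-a>s0; s0-b>s1; s1-a>s1; s1-b>s2; s2-a>s2; s2-b>s3; s3-a>s3; s3-b>s0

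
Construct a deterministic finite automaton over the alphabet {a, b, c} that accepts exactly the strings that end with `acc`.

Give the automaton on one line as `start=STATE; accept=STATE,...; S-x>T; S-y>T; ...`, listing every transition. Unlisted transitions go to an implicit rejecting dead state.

Remember how much of `acc` the current input suffix matches. State q0 means no match yet; q1 means the last symbol is `a`; q2 means the last 2 symbols are `ac`; q3 means the last 3 symbols are `acc`. Only q3 accepts. On a mismatch, fall back to the longest proper suffix that is still a prefix of `acc`.
        a   b   c  
>  q0   q1  q0  q0 
   q1   q1  q0  q2 
   q2   q1  q0  q3 
 * q3   q1  q0  q0 
(> = start, * = accepting)

start=q0; accept=q3; q0-a>q1; q0-b>q0; q0-c>q0; q1-a>q1; q1-b>q0; q1-c>q2; q2-a>q1; q2-b>q0; q2-c>q3; q3-a>q1; q3-b>q0; q3-c>q0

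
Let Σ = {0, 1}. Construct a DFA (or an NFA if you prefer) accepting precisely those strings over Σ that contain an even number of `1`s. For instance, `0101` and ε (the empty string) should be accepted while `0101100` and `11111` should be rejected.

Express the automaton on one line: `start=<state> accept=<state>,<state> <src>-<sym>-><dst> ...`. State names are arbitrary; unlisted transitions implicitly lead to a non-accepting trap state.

Keep the running count of `1`s modulo 2: each `1` advances along the cycle s0 → s1 → s0 while other symbols loop. Accept at s0.
2 states suffice.
        0   1  
>* s0   s0  s1 
   s1   s1  s0 
(> = start, * = accepting)

start=s0 accept=s0 s0-0->s0 s0-1->s1 s1-0->s1 s1-1->s0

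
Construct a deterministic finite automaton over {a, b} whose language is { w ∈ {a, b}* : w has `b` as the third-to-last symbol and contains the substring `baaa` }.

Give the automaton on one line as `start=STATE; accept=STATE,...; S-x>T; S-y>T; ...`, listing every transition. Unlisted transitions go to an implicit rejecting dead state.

start=s0; accept=s8,s9,s10,s11; s0-a>s0; s0-b>s1; s1-a>s2; s1-b>s1; s2-a>s3; s2-b>s1; s3-a>s4; s3-b>s1; s4-a>s4; s4-b>s5; s5-a>s6; s5-b>s7; s6-a>s8; s6-b>s9; s7-a>s10; s7-b>s11; s8-a>s4; s8-b>s5; s9-a>s6; s9-b>s7; s10-a>s8; s10-b>s9; s11-a>s10; s11-b>s11

Run two small machines in parallel and take their product. One (15 states) tracks the last 3 symbols read; the other (5 states) tracks whether and how much of `baaa` has been seen. Each combined state is a pair, one component from each; accept when both components accept. Minimizing collapses redundant product states.
A 12-state machine:
          a    b  
>  s0     s0   s1 
   s1     s2   s1 
   s2     s3   s1 
   s3     s4   s1 
   s4     s4   s5 
   s5     s6   s7 
   s6     s8   s9 
   s7    s10  s11 
 * s8     s4   s5 
 * s9     s6   s7 
 * s10    s8   s9 
 * s11   s10  s11 
(> = start, * = accepting)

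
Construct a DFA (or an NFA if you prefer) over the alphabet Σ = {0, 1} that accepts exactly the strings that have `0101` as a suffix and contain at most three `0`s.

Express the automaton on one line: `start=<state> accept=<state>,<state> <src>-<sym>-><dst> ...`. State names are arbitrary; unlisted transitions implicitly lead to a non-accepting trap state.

Build one automaton per condition and run them in lockstep. The first has 5 states tracking how much of the suffix `0101` has currently been matched; the second has 5 states tracking the count of `0`s, saturating at 4. A product state is a pair (one from each), accepting exactly when both do. After merging equivalent states the machine shrinks.
An 11-state machine:
          0    1  
>  S0     S1   S0 
   S1     S2   S3 
   S2     S4   S5 
   S3     S6   S7 
   S4     S4   S4 
   S5     S8   S4 
   S6     S4   S9 
   S7     S2   S7 
   S8     S4  S10 
 * S9     S8   S4 
 * S10    S4   S4 
(> = start, * = accepting)

start=S0 accept=S9,S10 S0-0->S1 S0-1->S0 S1-0->S2 S1-1->S3 S2-0->S4 S2-1->S5 S3-0->S6 S3-1->S7 S4-0->S4 S4-1->S4 S5-0->S8 S5-1->S4 S6-0->S4 S6-1->S9 S7-0->S2 S7-1->S7 S8-0->S4 S8-1->S10 S9-0->S8 S9-1->S4 S10-0->S4 S10-1->S4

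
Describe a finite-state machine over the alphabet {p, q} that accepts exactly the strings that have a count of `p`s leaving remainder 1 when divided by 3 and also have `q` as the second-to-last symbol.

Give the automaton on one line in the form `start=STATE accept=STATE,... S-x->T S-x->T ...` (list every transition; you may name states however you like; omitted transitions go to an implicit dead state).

start=A accept=F,G A-p->B A-q->C B-p->D B-q->E C-p->F C-q->C D-p->A D-q->D E-p->D E-q->G F-p->D F-q->E G-p->D G-q->G

Handle the two conditions separately and then intersect. One (3 states) tracks the count of `p`s modulo 3; the other (7 states) tracks the last 2 symbols read. Each combined state is a pair, one component from each; accept when both components accept. Equivalent product states are then merged.
7 states suffice.
       p  q 
>  A   B  C 
   B   D  E 
   C   F  C 
   D   A  D 
   E   D  G 
 * F   D  E 
 * G   D  G 
(> = start, * = accepting)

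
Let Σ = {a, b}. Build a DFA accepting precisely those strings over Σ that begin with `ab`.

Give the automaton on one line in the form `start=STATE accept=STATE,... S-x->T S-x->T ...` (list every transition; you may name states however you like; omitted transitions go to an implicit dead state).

start=q0 accept=q2 q0-a->q1 q0-b->q3 q1-a->q3 q1-b->q2 q2-a->q2 q2-b->q2 q3-a->q3 q3-b->q3

Check the first 2 symbols one by one: q0 through q1 record how many have matched `ab` so far; any wrong symbol goes to the dead state q3. After all 2 match we enter the accepting sink q2.
With 4 states:
        a   b  
>  q0   q1  q3 
   q1   q3  q2 
 * q2   q2  q2 
   q3   q3  q3 
(> = start, * = accepting)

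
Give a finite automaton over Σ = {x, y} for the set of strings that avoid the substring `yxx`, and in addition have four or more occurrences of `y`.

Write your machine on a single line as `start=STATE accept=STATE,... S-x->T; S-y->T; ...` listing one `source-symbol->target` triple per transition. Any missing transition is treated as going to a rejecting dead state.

start=S0; accept=S9,S11,S12,S14; S0-x->S0; S0-y->S1; S1-x->S2; S1-y->S3; S2-x->S4; S2-y->S3; S3-x->S5; S3-y->S6; S4-x->S4; S4-y->S7; S5-x->S7; S5-y->S6; S6-x->S8; S6-y->S9; S7-x->S7; S7-y->S10; S8-x->S10; S8-y->S9; S9-x->S11; S9-y->S12; S10-x->S10; S10-y->S13; S11-x->S13; S11-y->S12; S12-x->S14; S12-y->S12; S13-x->S13; S13-y->S15; S14-x->S15; S14-y->S12; S15-x->S15; S15-y->S15

Build one automaton per condition and run them in lockstep. The first has 4 states tracking partial matches of the forbidden pattern `yxx`; the second has 6 states tracking the count of `y`s, saturating at 5. A product state is a pair (one from each), accepting exactly when both do.
          x    y  
>  S0     S0   S1 
   S1     S2   S3 
   S2     S4   S3 
   S3     S5   S6 
   S4     S4   S7 
   S5     S7   S6 
   S6     S8   S9 
   S7     S7  S10 
   S8    S10   S9 
 * S9    S11  S12 
   S10   S10  S13 
 * S11   S13  S12 
 * S12   S14  S12 
   S13   S13  S15 
 * S14   S15  S12 
   S15   S15  S15 
(> = start, * = accepting)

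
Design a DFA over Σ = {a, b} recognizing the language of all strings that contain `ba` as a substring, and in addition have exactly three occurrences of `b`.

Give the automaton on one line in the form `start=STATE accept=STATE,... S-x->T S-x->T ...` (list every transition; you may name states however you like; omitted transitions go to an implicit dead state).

Run two small machines in parallel and take their product. One (3 states) tracks whether and how much of `ba` has been seen; the other (5 states) tracks the count of `b`s, saturating at 4. Each combined state is a pair, one component from each; accept when both components accept. After merging equivalent states the machine shrinks.
An 8-state machine:
        a   b  
>  S0   S0  S1 
   S1   S2  S3 
   S2   S2  S4 
   S3   S4  S5 
   S4   S4  S6 
   S5   S6  S7 
 * S6   S6  S7 
   S7   S7  S7 
(> = start, * = accepting)

start=S0 accept=S6 S0-a->S0 S0-b->S1 S1-a->S2 S1-b->S3 S2-a->S2 S2-b->S4 S3-a->S4 S3-b->S5 S4-a->S4 S4-b->S6 S5-a->S6 S5-b->S7 S6-a->S6 S6-b->S7 S7-a->S7 S7-b->S7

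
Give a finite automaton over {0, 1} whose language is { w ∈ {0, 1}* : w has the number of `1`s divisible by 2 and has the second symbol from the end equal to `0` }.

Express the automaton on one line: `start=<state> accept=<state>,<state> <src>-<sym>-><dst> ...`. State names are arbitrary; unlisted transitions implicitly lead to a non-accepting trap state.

Handle the two conditions separately and then intersect. One (2 states) tracks the count of `1`s modulo 2; the other (7 states) tracks the last 2 symbols read. Each combined state is a pair, one component from each; accept when both components accept.
An 11-state machine:
          0    1  
>  q0     q1   q2 
   q1     q3   q4 
   q2     q5   q6 
 * q3     q3   q4 
   q4     q5   q6 
   q5     q7   q8 
   q6     q9  q10 
   q7     q7   q8 
 * q8     q9  q10 
   q9     q3   q4 
   q10    q5   q6 
(> = start, * = accepting)

start=q0 accept=q3,q8 q0-0->q1 q0-1->q2 q1-0->q3 q1-1->q4 q2-0->q5 q2-1->q6 q3-0->q3 q3-1->q4 q4-0->q5 q4-1->q6 q5-0->q7 q5-1->q8 q6-0->q9 q6-1->q10 q7-0->q7 q7-1->q8 q8-0->q9 q8-1->q10 q9-0->q3 q9-1->q4 q10-0->q5 q10-1->q6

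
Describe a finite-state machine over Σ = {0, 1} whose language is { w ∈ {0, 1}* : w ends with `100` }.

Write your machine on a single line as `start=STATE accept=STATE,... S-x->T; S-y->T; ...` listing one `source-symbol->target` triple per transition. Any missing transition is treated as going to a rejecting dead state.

Remember how much of `100` the current input suffix matches. State S0 means no match yet; S1 means the last symbol is `1`; S2 means the last 2 symbols are `10`; S3 means the last 3 symbols are `100`. Only S3 accepts. On a mismatch, fall back to the longest proper suffix that is still a prefix of `100`.
With 4 states:
        0   1  
>  S0   S0  S1 
   S1   S2  S1 
   S2   S3  S1 
 * S3   S0  S1 
(> = start, * = accepting)

start=S0; accept=S3; S0-0->S0; S0-1->S1; S1-0->S2; S1-1->S1; S2-0->S3; S2-1->S1; S3-0->S0; S3-1->S1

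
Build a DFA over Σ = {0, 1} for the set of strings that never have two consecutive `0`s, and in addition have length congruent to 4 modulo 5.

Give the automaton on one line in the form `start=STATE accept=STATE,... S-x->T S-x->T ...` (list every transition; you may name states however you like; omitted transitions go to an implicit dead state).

Handle the two conditions separately and then intersect. One (3 states) tracks partial matches of the forbidden pattern `00`; the other (5 states) tracks the input length modulo 5. Each combined state is a pair, one component from each; accept when both components accept.
          0    1  
>  q0     q1   q2 
   q1     q3   q4 
   q2     q5   q4 
   q3     q6   q6 
   q4     q7   q8 
   q5     q6   q8 
   q6     q9   q9 
   q7     q9  q10 
   q8    q11  q10 
   q9    q12  q12 
 * q10   q13   q0 
 * q11   q12   q0 
   q12   q14  q14 
   q13   q14   q2 
   q14    q3   q3 
(> = start, * = accepting)

start=q0 accept=q10,q11 q0-0->q1 q0-1->q2 q1-0->q3 q1-1->q4 q2-0->q5 q2-1->q4 q3-0->q6 q3-1->q6 q4-0->q7 q4-1->q8 q5-0->q6 q5-1->q8 q6-0->q9 q6-1->q9 q7-0->q9 q7-1->q10 q8-0->q11 q8-1->q10 q9-0->q12 q9-1->q12 q10-0->q13 q10-1->q0 q11-0->q12 q11-1->q0 q12-0->q14 q12-1->q14 q13-0->q14 q13-1->q2 q14-0->q3 q14-1->q3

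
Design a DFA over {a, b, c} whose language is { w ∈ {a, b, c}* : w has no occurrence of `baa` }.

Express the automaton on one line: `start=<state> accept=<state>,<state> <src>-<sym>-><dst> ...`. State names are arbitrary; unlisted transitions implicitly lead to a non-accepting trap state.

start=s0 accept=s0,s1,s2 s0-a->s0 s0-b->s1 s0-c->s0 s1-a->s2 s1-b->s1 s1-c->s0 s2-a->s3 s2-b->s1 s2-c->s0 s3-a->s3 s3-b->s3 s3-c->s3

This is the complement of 'contains `baa`'. Use the same substring-matching states — s0 through s3 holding how much of `baa` has just been matched — but flip the accepting set: everything except the trap s3 accepts.
        a   b   c  
>* s0   s0  s1  s0 
 * s1   s2  s1  s0 
 * s2   s3  s1  s0 
   s3   s3  s3  s3 
(> = start, * = accepting)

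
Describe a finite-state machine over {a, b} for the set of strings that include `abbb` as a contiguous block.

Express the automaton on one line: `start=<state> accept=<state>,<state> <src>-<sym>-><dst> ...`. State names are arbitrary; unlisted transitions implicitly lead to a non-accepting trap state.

Track how much of `abbb` has been matched so far: state S0 is no progress, S4 is the absorbing accept state reached once `abbb` has occurred. Intermediate states record partial matches; on a mismatch, fall back to the longest reusable overlap.
5 states suffice.
        a   b  
>  S0   S1  S0 
   S1   S1  S2 
   S2   S1  S3 
   S3   S1  S4 
 * S4   S4  S4 
(> = start, * = accepting)

start=S0 accept=S4 S0-a->S1 S0-b->S0 S1-a->S1 S1-b->S2 S2-a->S1 S2-b->S3 S3-a->S1 S3-b->S4 S4-a->S4 S4-b->S4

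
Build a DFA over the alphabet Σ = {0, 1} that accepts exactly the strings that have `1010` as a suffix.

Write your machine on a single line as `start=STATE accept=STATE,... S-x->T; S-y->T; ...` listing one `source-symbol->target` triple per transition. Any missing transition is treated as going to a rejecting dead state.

start=S0; accept=S4; S0-0->S0; S0-1->S1; S1-0->S2; S1-1->S1; S2-0->S0; S2-1->S3; S3-0->S4; S3-1->S1; S4-0->S0; S4-1->S3

Let each state record the length of the longest suffix of the input read so far that is also a prefix of `1010`. S1 means the last symbol is `1`; S2 means the last 2 symbols are `10`; S3 means the last 3 symbols are `101`; S4 means the last 4 symbols are `1010`. Accept only at S4, where the string currently ends in `1010`.
A 5-state machine:
        0   1  
>  S0   S0  S1 
   S1   S2  S1 
   S2   S0  S3 
   S3   S4  S1 
 * S4   S0  S3 
(> = start, * = accepting)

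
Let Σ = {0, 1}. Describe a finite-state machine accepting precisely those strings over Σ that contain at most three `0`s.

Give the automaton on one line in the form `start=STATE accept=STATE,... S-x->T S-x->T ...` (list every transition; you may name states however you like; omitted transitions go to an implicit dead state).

Count `0`s, saturating at 4: states q0 through q3 mean 0 through 3 `0`s seen; q4 means more than 3. Each `0` increments (capped at q4); other symbols loop. Accept from {q0, q1, q2, q3}.
5 states suffice.
        0   1  
>* q0   q1  q0 
 * q1   q2  q1 
 * q2   q3  q2 
 * q3   q4  q3 
   q4   q4  q4 
(> = start, * = accepting)

start=q0 accept=q0,q1,q2,q3 q0-0->q1 q0-1->q0 q1-0->q2 q1-1->q1 q2-0->q3 q2-1->q2 q3-0->q4 q3-1->q3 q4-0->q4 q4-1->q4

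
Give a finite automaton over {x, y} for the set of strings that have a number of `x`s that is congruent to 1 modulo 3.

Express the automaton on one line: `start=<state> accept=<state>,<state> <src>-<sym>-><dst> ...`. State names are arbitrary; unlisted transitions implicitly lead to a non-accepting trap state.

start=q0 accept=q1 q0-x->q1 q0-y->q0 q1-x->q2 q1-y->q1 q2-x->q0 q2-y->q2

Keep the running count of `x`s modulo 3: each `x` advances along the cycle q0 → q1 → q2 → q0 while other symbols loop. Accept at q1.
        x   y  
>  q0   q1  q0 
 * q1   q2  q1 
   q2   q0  q2 
(> = start, * = accepting)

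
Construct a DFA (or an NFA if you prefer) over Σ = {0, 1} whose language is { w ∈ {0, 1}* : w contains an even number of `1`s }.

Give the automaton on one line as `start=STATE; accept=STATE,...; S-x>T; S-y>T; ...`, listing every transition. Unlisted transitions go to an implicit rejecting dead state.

start=S0; accept=S0; S0-0>S0; S0-1>S1; S1-0>S1; S1-1>S0

The only thing that matters is how many `1`s have appeared, reduced mod 2. Use one state per residue: S0 for 0, …, S1 for 1. Reading `1` moves to the next residue; anything else stays put. S0 is accepting.
2 states suffice.
        0   1  
>* S0   S0  S1 
   S1   S1  S0 
(> = start, * = accepting)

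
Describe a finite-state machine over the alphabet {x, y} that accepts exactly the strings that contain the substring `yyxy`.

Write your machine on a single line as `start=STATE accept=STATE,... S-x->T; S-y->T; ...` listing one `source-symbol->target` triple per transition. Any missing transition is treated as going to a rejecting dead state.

start=s0; accept=s4; s0-x->s0; s0-y->s1; s1-x->s0; s1-y->s2; s2-x->s3; s2-y->s2; s3-x->s0; s3-y->s4; s4-x->s4; s4-y->s4

Track how much of `yyxy` has been matched so far: state s0 is no progress, s4 is the absorbing accept state reached once `yyxy` has occurred. Intermediate states record partial matches; on a mismatch, fall back to the longest reusable overlap.
5 states suffice.
        x   y  
>  s0   s0  s1 
   s1   s0  s2 
   s2   s3  s2 
   s3   s0  s4 
 * s4   s4  s4 
(> = start, * = accepting)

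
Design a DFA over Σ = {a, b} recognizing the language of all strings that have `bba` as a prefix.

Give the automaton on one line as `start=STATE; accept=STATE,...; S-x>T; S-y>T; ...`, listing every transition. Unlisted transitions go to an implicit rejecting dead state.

start=s0; accept=s3; s0-a>s4; s0-b>s1; s1-a>s4; s1-b>s2; s2-a>s3; s2-b>s4; s3-a>s3; s3-b>s3; s4-a>s4; s4-b>s4

Walk along `bba` while the input agrees: from s0 take `b` to s1, and so on. Any deviation drops to the rejecting sink s4. Once s3 is reached the prefix is confirmed and every continuation is accepted.
5 states suffice.
        a   b  
>  s0   s4  s1 
   s1   s4  s2 
   s2   s3  s4 
 * s3   s3  s3 
   s4   s4  s4 
(> = start, * = accepting)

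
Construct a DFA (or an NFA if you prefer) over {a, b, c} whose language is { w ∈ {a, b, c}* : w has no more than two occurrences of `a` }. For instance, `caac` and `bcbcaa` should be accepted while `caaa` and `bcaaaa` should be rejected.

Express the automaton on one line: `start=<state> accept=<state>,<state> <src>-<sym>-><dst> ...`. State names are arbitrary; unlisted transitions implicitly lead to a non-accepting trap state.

start=q0 accept=q0,q1,q2 q0-a->q1 q0-b->q0 q0-c->q0 q1-a->q2 q1-b->q1 q1-c->q1 q2-a->q3 q2-b->q2 q2-c->q2 q3-a->q3 q3-b->q3 q3-c->q3

Only the number of `a`s matters, and only up to 3. Make a chain q0 → q1 → q2 → q3 advanced by each `a` (with q3 absorbing); every other symbol self-loops. The accepting set is {q0, q1, q2}.
        a   b   c  
>* q0   q1  q0  q0 
 * q1   q2  q1  q1 
 * q2   q3  q2  q2 
   q3   q3  q3  q3 
(> = start, * = accepting)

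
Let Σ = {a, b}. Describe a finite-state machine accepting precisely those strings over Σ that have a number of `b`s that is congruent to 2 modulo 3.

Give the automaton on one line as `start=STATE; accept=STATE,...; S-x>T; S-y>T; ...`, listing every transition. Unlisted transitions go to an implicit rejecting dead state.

The only thing that matters is how many `b`s have appeared, reduced mod 3. Use one state per residue: q0 for 0, …, q2 for 2. Reading `b` moves to the next residue; anything else stays put. q2 is accepting.
A 3-state machine:
        a   b  
>  q0   q0  q1 
   q1   q1  q2 
 * q2   q2  q0 
(> = start, * = accepting)

start=q0; accept=q2; q0-a>q0; q0-b>q1; q1-a>q1; q1-b>q2; q2-a>q2; q2-b>q0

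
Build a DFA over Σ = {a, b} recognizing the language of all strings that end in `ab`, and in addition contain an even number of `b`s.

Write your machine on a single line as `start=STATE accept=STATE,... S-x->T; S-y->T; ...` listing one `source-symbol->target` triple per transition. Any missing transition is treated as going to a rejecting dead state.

Run two small machines in parallel and take their product. One (3 states) tracks how much of the suffix `ab` has currently been matched; the other (2 states) tracks the count of `b`s modulo 2. Each combined state is a pair, one component from each; accept when both components accept.
        a   b  
>  q0   q1  q2 
   q1   q1  q3 
   q2   q4  q0 
   q3   q4  q0 
   q4   q4  q5 
 * q5   q1  q2 
(> = start, * = accepting)

start=q0; accept=q5; q0-a->q1; q0-b->q2; q1-a->q1; q1-b->q3; q2-a->q4; q2-b->q0; q3-a->q4; q3-b->q0; q4-a->q4; q4-b->q5; q5-a->q1; q5-b->q2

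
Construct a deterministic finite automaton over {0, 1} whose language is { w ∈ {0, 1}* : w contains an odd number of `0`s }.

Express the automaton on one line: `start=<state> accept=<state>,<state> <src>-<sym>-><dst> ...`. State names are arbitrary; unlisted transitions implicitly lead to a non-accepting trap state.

start=q0 accept=q1 q0-0->q1 q0-1->q0 q1-0->q0 q1-1->q1

Keep the running count of `0`s modulo 2: each `0` advances along the cycle q0 → q1 → q0 while other symbols loop. Accept at q1.
2 states suffice.
        0   1  
>  q0   q1  q0 
 * q1   q0  q1 
(> = start, * = accepting)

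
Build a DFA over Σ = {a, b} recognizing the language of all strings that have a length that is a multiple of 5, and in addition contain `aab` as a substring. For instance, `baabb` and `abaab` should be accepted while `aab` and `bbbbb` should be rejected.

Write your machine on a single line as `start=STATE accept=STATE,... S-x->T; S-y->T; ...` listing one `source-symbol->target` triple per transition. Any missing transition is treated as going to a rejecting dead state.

start=q0; accept=q15; q0-a->q1; q0-b->q2; q1-a->q3; q1-b->q4; q2-a->q5; q2-b->q4; q3-a->q6; q3-b->q7; q4-a->q8; q4-b->q9; q5-a->q6; q5-b->q9; q6-a->q10; q6-b->q11; q7-a->q11; q7-b->q11; q8-a->q10; q8-b->q12; q9-a->q13; q9-b->q12; q10-a->q14; q10-b->q15; q11-a->q15; q11-b->q15; q12-a->q16; q12-b->q0; q13-a->q14; q13-b->q0; q14-a->q17; q14-b->q18; q15-a->q18; q15-b->q18; q16-a->q17; q16-b->q2; q17-a->q3; q17-b->q19; q18-a->q19; q18-b->q19; q19-a->q7; q19-b->q7

Build one automaton per condition and run them in lockstep. The first has 5 states tracking the input length modulo 5; the second has 4 states tracking whether and how much of `aab` has been seen. A product state is a pair (one from each), accepting exactly when both do.
          a    b  
>  q0     q1   q2 
   q1     q3   q4 
   q2     q5   q4 
   q3     q6   q7 
   q4     q8   q9 
   q5     q6   q9 
   q6    q10  q11 
   q7    q11  q11 
   q8    q10  q12 
   q9    q13  q12 
   q10   q14  q15 
   q11   q15  q15 
   q12   q16   q0 
   q13   q14   q0 
   q14   q17  q18 
 * q15   q18  q18 
   q16   q17   q2 
   q17    q3  q19 
   q18   q19  q19 
   q19    q7   q7 
(> = start, * = accepting)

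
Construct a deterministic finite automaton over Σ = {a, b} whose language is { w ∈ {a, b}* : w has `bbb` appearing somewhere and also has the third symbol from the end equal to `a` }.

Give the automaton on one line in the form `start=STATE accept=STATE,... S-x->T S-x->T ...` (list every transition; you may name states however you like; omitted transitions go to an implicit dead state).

start=q0 accept=q7,q8,q9,q10 q0-a->q0 q0-b->q1 q1-a->q0 q1-b->q2 q2-a->q0 q2-b->q3 q3-a->q4 q3-b->q3 q4-a->q5 q4-b->q6 q5-a->q7 q5-b->q8 q6-a->q9 q6-b->q10 q7-a->q7 q7-b->q8 q8-a->q9 q8-b->q10 q9-a->q5 q9-b->q6 q10-a->q4 q10-b->q3

Handle the two conditions separately and then intersect. The first has 4 states tracking whether and how much of `bbb` has been seen; the second has 15 states tracking the last 3 symbols read. A product state is a pair (one from each), accepting exactly when both do. Equivalent product states are then merged.
          a    b  
>  q0     q0   q1 
   q1     q0   q2 
   q2     q0   q3 
   q3     q4   q3 
   q4     q5   q6 
   q5     q7   q8 
   q6     q9  q10 
 * q7     q7   q8 
 * q8     q9  q10 
 * q9     q5   q6 
 * q10    q4   q3 
(> = start, * = accepting)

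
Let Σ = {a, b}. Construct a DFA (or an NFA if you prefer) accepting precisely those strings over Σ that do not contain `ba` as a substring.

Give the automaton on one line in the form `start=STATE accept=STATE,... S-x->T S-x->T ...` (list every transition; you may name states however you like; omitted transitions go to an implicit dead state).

Track partial matches of the forbidden pattern `ba`. State q2 is a dead state reached once `ba` has occurred; every other state accepts. q0 means no part of `ba` is currently matched.
A 3-state machine:
        a   b  
>* q0   q0  q1 
 * q1   q2  q1 
   q2   q2  q2 
(> = start, * = accepting)

start=q0 accept=q0,q1 q0-a->q0 q0-b->q1 q1-a->q2 q1-b->q1 q2-a->q2 q2-b->q2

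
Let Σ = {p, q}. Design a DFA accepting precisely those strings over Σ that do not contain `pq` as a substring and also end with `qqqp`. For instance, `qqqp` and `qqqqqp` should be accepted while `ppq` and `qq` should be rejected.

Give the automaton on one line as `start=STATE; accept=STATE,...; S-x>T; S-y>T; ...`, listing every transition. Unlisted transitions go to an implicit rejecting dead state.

start=A; accept=F; A-p>B; A-q>C; B-p>B; B-q>B; C-p>B; C-q>D; D-p>B; D-q>E; E-p>F; E-q>E; F-p>B; F-q>B

Build one automaton per condition and run them in lockstep. The first has 3 states tracking partial matches of the forbidden pattern `pq`; the second has 5 states tracking how much of the suffix `qqqp` has currently been matched. A product state is a pair (one from each), accepting exactly when both do. Equivalent product states are then merged.
       p  q 
>  A   B  C 
   B   B  B 
   C   B  D 
   D   B  E 
   E   F  E 
 * F   B  B 
(> = start, * = accepting)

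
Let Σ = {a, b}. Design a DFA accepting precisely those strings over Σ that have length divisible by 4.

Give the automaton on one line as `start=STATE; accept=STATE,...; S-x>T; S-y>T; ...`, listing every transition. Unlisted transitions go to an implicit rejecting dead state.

start=q0; accept=q0; q0-a>q1; q0-b>q1; q1-a>q2; q1-b>q2; q2-a>q3; q2-b>q3; q3-a>q0; q3-b>q0

Count input length modulo 4: every symbol advances one step around the cycle q0 → q1 → q2 → q3 → q0. Accept at q0.
A 4-state machine:
        a   b  
>* q0   q1  q1 
   q1   q2  q2 
   q2   q3  q3 
   q3   q0  q0 
(> = start, * = accepting)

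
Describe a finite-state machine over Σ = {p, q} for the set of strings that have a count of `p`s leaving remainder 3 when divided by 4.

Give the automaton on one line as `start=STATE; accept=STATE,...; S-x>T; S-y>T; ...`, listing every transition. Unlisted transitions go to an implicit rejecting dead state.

start=S0; accept=S3; S0-p>S1; S0-q>S0; S1-p>S2; S1-q>S1; S2-p>S3; S2-q>S2; S3-p>S0; S3-q>S3

The only thing that matters is how many `p`s have appeared, reduced mod 4. Use one state per residue: S0 for 0, …, S3 for 3. Reading `p` moves to the next residue; anything else stays put. S3 is accepting.
With 4 states:
        p   q  
>  S0   S1  S0 
   S1   S2  S1 
   S2   S3  S2 
 * S3   S0  S3 
(> = start, * = accepting)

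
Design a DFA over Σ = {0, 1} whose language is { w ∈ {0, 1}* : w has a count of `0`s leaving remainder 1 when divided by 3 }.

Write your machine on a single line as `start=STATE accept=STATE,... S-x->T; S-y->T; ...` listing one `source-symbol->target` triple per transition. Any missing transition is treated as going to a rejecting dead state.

Keep the running count of `0`s modulo 3: each `0` advances along the cycle s0 → s1 → s2 → s0 while other symbols loop. Accept at s1.
        0   1  
>  s0   s1  s0 
 * s1   s2  s1 
   s2   s0  s2 
(> = start, * = accepting)

start=s0; accept=s1; s0-0->s1; s0-1->s0; s1-0->s2; s1-1->s1; s2-0->s0; s2-1->s2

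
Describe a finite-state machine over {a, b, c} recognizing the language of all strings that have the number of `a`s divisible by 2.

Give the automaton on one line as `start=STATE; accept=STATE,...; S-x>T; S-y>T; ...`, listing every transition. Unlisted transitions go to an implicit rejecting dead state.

Keep the running count of `a`s modulo 2: each `a` advances along the cycle s0 → s1 → s0 while other symbols loop. Accept at s0.
A 2-state machine:
        a   b   c  
>* s0   s1  s0  s0 
   s1   s0  s1  s1 
(> = start, * = accepting)

start=s0; accept=s0; s0-a>s1; s0-b>s0; s0-c>s0; s1-a>s0; s1-b>s1; s1-c>s1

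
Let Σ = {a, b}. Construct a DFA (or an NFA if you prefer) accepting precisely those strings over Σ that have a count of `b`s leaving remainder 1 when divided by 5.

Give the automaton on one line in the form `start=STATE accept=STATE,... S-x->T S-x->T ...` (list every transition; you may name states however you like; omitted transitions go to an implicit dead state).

Keep the running count of `b`s modulo 5: each `b` advances along the cycle s0 → s1 → s2 → s3 → s4 → s0 while other symbols loop. Accept at s1.
With 5 states:
        a   b  
>  s0   s0  s1 
 * s1   s1  s2 
   s2   s2  s3 
   s3   s3  s4 
   s4   s4  s0 
(> = start, * = accepting)

start=s0 accept=s1 s0-a->s0 s0-b->s1 s1-a->s1 s1-b->s2 s2-a->s2 s2-b->s3 s3-a->s3 s3-b->s4 s4-a->s4 s4-b->s0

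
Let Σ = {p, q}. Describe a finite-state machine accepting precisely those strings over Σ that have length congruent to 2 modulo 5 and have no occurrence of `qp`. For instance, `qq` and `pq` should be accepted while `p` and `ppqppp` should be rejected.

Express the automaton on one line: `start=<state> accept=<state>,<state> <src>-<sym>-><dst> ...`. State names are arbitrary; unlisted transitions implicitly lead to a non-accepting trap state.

start=s0 accept=s3,s4 s0-p->s1 s0-q->s2 s1-p->s3 s1-q->s4 s2-p->s5 s2-q->s4 s3-p->s6 s3-q->s7 s4-p->s8 s4-q->s7 s5-p->s8 s5-q->s8 s6-p->s9 s6-q->s10 s7-p->s11 s7-q->s10 s8-p->s11 s8-q->s11 s9-p->s0 s9-q->s12 s10-p->s13 s10-q->s12 s11-p->s13 s11-q->s13 s12-p->s14 s12-q->s2 s13-p->s14 s13-q->s14 s14-p->s5 s14-q->s5

Handle the two conditions separately and then intersect. The first has 5 states tracking the input length modulo 5; the second has 3 states tracking partial matches of the forbidden pattern `qp`. A product state is a pair (one from each), accepting exactly when both do.
A 15-state machine:
          p    q  
>  s0     s1   s2 
   s1     s3   s4 
   s2     s5   s4 
 * s3     s6   s7 
 * s4     s8   s7 
   s5     s8   s8 
   s6     s9  s10 
   s7    s11  s10 
   s8    s11  s11 
   s9     s0  s12 
   s10   s13  s12 
   s11   s13  s13 
   s12   s14   s2 
   s13   s14  s14 
   s14    s5   s5 
(> = start, * = accepting)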